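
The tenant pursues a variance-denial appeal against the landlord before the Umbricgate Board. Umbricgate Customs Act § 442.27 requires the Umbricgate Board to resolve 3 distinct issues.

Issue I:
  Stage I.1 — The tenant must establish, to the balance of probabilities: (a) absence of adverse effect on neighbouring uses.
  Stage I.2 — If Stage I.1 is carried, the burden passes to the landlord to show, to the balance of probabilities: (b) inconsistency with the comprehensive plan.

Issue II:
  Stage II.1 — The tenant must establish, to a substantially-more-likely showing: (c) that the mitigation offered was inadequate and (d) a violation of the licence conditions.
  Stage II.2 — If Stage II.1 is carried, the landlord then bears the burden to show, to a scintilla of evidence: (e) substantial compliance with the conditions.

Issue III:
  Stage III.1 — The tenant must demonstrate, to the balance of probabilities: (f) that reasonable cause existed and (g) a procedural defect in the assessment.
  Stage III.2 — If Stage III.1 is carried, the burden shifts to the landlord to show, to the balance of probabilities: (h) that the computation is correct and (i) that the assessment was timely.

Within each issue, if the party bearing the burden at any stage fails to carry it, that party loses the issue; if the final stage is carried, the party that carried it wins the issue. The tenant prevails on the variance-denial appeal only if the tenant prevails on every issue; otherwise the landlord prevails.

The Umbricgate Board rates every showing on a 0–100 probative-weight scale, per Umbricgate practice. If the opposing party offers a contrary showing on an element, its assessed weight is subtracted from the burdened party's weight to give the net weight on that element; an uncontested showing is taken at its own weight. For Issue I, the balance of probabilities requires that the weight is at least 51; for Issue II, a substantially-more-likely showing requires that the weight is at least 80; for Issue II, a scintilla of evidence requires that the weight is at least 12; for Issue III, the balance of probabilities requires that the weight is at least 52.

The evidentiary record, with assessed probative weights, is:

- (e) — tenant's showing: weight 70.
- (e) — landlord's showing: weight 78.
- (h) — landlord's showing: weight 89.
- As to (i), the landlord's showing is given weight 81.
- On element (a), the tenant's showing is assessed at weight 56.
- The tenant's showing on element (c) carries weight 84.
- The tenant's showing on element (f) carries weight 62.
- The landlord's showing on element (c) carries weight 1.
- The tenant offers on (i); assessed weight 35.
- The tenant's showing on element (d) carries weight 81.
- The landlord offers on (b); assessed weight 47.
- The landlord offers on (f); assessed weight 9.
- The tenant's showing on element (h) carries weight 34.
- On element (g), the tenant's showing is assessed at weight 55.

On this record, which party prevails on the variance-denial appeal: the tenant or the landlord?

tenant

— Issue I —
At Stage I.1 the tenant must meet the balance of probabilities (weight is at least 51): on (a) the weight is 56, ≥ 51, so (a) meets the standard.
  The tenant carries Stage I.1; the landlord now bears the burden.
At Stage I.2 the landlord must meet the balance of probabilities (weight is at least 51): on (b) the weight is 47, which does not reach 51, so (b) does not meet the standard.
  The landlord does not carry Stage I.2.
So the tenant prevails on this issue.
— Issue II —
At Stage II.1 the tenant must meet a substantially-more-likely showing (weight is at least 80): on (c) the weight is 84 less the opposing 1 gives net 83, ≥ 80, so (c) meets the standard; on (d) the weight is 81, ≥ 80, so (d) meets the standard.
  The tenant carries Stage II.1; the landlord now bears the burden.
At Stage II.2 the landlord must meet a scintilla of evidence (weight is at least 12): on (e) the weight is 78 less the opposing 70 gives net 8, < 12, so (e) does not meet the standard.
  Stage II.2 not carried; the landlord fails its burden.
The tenant prevails on this issue.
— Issue III —
At Stage III.1 the tenant must meet the balance of probabilities (weight is at least 52): on (f) the weight is 62 less the opposing 9 gives net 53, which does reach 52, so (f) meets the standard; on (g) the weight is 55, which does reach 52, so (g) meets the standard.
  The tenant carries Stage III.1; the landlord now bears the burden.
At Stage III.2 the landlord must meet the balance of probabilities (weight is at least 52): on (h) the weight is 89 less the opposing 34 gives net 55, ≥ 52, so (h) meets the standard; on (i) the weight is 81 less the opposing 35 gives net 46, < 52, so (i) does not meet the standard.
  The landlord does not carry Stage III.2.
The tenant prevails on this issue.
Per-issue: Issue I → tenant; Issue II → tenant; Issue III → tenant. The tenant must prevail on every issue; overall, the tenant prevails.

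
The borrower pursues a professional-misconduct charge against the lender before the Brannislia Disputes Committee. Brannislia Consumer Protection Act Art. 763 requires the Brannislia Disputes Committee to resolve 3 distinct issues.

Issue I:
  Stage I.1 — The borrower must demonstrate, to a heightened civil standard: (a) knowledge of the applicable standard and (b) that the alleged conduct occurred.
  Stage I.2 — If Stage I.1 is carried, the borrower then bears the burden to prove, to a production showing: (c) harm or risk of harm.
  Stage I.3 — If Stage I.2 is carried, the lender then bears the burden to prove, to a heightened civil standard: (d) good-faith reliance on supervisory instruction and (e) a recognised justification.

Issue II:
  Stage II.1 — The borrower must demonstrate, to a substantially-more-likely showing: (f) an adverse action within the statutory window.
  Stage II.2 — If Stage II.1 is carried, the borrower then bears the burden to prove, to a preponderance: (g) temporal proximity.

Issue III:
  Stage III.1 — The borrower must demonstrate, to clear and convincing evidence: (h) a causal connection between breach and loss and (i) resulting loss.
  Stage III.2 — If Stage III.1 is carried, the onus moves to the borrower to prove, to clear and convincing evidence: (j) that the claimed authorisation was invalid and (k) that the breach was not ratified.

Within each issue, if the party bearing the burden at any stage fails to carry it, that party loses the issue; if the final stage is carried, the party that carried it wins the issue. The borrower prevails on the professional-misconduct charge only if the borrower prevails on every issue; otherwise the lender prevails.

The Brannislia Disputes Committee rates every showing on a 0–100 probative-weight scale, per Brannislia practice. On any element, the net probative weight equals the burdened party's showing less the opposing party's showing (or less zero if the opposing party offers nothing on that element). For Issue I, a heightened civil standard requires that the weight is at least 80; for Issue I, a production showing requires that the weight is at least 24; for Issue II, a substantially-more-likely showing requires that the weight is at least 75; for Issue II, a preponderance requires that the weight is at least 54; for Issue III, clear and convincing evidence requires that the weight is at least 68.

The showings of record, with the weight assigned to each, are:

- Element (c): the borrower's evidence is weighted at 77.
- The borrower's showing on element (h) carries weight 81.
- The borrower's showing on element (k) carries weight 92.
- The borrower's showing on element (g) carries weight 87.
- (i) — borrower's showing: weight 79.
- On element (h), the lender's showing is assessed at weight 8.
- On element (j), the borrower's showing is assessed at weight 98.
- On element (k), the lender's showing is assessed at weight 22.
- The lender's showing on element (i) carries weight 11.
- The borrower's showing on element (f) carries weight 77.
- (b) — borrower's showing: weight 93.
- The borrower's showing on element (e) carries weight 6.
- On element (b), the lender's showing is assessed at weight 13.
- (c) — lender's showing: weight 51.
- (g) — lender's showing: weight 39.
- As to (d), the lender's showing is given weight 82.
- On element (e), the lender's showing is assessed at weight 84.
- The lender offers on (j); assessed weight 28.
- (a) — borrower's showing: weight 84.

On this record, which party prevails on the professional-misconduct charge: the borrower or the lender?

lender

— Issue I —
Stage I.1 — burden on borrower; standard: a heightened civil standard (weight is at least 80).
    (a): 84 ≥ 80 [met]
    (b): 93 − 13 = 80 ≥ 80 [met]
  All elements met. The borrower retains the burden for Stage I.2.
Stage I.2 — burden on borrower; standard: a production showing (weight is at least 24).
    (c): 77 − 51 = 26 ≥ 24 [met]
  Stage I.2 carried; the burden shifts to the lender.
Stage I.3 — burden on lender; standard: a heightened civil standard (weight is at least 80).
    (d): 82 ≥ 80 [met]
    (e): 84 − 6 = 78 < 80 [not met]
  The lender does not carry Stage I.3.
So the borrower prevails on this issue.
— Issue II —
At Stage II.1 the borrower must meet a substantially-more-likely showing (weight is at least 75): on (f) the weight is 77, ≥ 75, so (f) meets the standard.
  Stage II.1 is satisfied; the borrower continues to bear the burden.
At Stage II.2 the borrower must meet a preponderance (weight is at least 54): on (g) the weight is 87 less the opposing 39 gives net 48, which does not reach 54, so (g) does not meet the standard.
  The borrower does not carry Stage II.2.
The analysis ends at Stage II.2; the lender prevails on this issue.
— Issue III —
Stage III.1 (borrower, clear and convincing evidence, weight is at least 68): (h) net 81−8=73 ≥ 68 — meets; (i) net 79−11=68 ≥ 68 — meets.
  Stage III.1 carried; the burden remains with the borrower.
Stage III.2 (borrower, clear and convincing evidence, weight is at least 68): (j) net 98−28=70 ≥ 68 — meets; (k) net 92−22=70 ≥ 68 — meets.
  The borrower carries the last stage.
Every stage carried; the borrower prevails on this issue.
Per-issue: Issue I → borrower; Issue II → lender; Issue III → borrower. The borrower must prevail on every issue; overall, the lender prevails.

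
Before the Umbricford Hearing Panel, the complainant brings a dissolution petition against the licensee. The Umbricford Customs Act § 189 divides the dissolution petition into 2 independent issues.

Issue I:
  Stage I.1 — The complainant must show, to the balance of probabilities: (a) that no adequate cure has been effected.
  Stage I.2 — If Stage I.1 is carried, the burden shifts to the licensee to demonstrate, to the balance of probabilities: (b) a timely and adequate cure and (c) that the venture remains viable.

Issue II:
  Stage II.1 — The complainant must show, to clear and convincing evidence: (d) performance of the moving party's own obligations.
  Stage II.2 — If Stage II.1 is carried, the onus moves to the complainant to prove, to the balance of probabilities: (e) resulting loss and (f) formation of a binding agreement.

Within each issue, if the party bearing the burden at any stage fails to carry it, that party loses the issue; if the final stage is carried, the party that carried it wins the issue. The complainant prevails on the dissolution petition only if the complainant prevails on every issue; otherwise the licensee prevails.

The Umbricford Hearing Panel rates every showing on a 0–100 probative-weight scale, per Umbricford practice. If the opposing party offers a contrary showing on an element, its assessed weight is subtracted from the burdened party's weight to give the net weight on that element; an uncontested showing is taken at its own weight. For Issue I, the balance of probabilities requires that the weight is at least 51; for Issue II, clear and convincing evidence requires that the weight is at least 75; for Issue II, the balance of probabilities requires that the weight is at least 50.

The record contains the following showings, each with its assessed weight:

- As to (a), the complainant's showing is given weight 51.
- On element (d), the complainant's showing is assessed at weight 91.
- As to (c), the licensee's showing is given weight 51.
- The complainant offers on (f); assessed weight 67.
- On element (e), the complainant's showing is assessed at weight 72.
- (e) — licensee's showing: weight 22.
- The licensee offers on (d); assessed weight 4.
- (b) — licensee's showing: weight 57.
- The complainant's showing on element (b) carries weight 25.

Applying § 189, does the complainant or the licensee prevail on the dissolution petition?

— Issue I —
Stage I.1 — burden on complainant; standard: the balance of probabilities (weight is at least 51).
    (a): 51 ≥ 51 [met]
  Stage I.1 is satisfied; the onus moves to the licensee.
Stage I.2 — burden on licensee; standard: the balance of probabilities (weight is at least 51).
    (b): 57 − 25 = 32 < 51 [not met]
    (c): 51 ≥ 51 [met]
  Stage I.2 not carried; the licensee fails its burden.
The analysis ends at Stage I.2; the complainant prevails on this issue.
— Issue II —
At Stage II.1 the complainant must meet clear and convincing evidence (weight is at least 75): on (d) the weight is 91 less the opposing 4 gives net 87, which does reach 75, so (d) meets the standard.
  All elements met. The complainant retains the burden for Stage II.2.
At Stage II.2 the complainant must meet the balance of probabilities (weight is at least 50): on (e) the weight is 72 less the opposing 22 gives net 50, ≥ 50, so (e) meets the standard; on (f) the weight is 67, ≥ 50, so (f) meets the standard.
  The complainant carries the last stage.
With every stage satisfied, the complainant prevails on this issue.
Per-issue: Issue I → complainant; Issue II → complainant. The complainant must prevail on every issue; overall, the complainant prevails.

complainant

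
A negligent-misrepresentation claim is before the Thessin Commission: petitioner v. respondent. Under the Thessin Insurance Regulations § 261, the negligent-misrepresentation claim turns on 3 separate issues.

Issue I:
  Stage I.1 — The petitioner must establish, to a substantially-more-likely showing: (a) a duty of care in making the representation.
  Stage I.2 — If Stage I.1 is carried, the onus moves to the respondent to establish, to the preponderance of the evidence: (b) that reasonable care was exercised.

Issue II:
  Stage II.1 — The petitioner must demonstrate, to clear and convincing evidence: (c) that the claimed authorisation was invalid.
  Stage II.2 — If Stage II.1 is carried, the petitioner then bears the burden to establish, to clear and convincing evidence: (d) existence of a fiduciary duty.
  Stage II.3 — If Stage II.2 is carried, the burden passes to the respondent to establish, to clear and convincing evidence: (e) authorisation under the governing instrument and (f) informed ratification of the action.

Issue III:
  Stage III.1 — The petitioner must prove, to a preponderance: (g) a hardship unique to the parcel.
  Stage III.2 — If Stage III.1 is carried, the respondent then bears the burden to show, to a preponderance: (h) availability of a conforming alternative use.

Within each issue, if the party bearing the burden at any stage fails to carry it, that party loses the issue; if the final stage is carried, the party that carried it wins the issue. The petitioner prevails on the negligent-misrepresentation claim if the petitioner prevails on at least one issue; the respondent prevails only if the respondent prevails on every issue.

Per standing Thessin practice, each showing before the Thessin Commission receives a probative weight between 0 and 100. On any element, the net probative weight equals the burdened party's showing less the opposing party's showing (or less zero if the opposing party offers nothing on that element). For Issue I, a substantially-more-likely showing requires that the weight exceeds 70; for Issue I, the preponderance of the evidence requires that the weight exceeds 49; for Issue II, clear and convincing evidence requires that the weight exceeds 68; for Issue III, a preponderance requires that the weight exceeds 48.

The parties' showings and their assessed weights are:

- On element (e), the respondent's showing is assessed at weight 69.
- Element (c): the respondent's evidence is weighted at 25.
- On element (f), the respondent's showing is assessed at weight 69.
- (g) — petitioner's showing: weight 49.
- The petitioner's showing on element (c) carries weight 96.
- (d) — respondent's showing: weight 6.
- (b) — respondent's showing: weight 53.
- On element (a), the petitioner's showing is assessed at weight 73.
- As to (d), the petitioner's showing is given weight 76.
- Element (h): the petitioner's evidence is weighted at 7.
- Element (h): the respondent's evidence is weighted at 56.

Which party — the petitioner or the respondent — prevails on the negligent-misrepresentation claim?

— Issue I —
Stage I.1 — burden on petitioner; standard: a substantially-more-likely showing (weight exceeds 70).
    (a): 73 > 70 [met]
  All elements met. The burden passes to the respondent.
Stage I.2 — burden on respondent; standard: the preponderance of the evidence (weight exceeds 49).
    (b): 53 > 49 [met]
  The respondent carries the last stage.
All stages carried — the respondent prevails on this issue.
— Issue II —
At Stage II.1 the petitioner must meet clear and convincing evidence (weight exceeds 68): on (c) the weight is 96 less the opposing 25 gives net 71, > 68, so (c) meets the standard.
  Stage II.1 is satisfied; the petitioner continues to bear the burden.
At Stage II.2 the petitioner must meet clear and convincing evidence (weight exceeds 68): on (d) the weight is 76 less the opposing 6 gives net 70, > 68, so (d) meets the standard.
  All elements met. The burden passes to the respondent.
At Stage II.3 the respondent must meet clear and convincing evidence (weight exceeds 68): on (e) the weight is 69, which does exceed 68, so (e) meets the standard; on (f) the weight is 69, > 68, so (f) meets the standard.
  All elements met at the final stage.
With every stage satisfied, the respondent prevails on this issue.
— Issue III —
Stage III.1 (petitioner, a preponderance, weight exceeds 48): (g) 49 > 48 — meets.
  The petitioner carries Stage III.1; the respondent now bears the burden.
Stage III.2 (respondent, a preponderance, weight exceeds 48): (h) net 56−7=49 > 48 — meets.
  The respondent carries the last stage.
Every stage carried; the respondent prevails on this issue.
Per-issue: Issue I → respondent; Issue II → respondent; Issue III → respondent. The petitioner must prevail on at least one issue; overall, the respondent prevails.

respondent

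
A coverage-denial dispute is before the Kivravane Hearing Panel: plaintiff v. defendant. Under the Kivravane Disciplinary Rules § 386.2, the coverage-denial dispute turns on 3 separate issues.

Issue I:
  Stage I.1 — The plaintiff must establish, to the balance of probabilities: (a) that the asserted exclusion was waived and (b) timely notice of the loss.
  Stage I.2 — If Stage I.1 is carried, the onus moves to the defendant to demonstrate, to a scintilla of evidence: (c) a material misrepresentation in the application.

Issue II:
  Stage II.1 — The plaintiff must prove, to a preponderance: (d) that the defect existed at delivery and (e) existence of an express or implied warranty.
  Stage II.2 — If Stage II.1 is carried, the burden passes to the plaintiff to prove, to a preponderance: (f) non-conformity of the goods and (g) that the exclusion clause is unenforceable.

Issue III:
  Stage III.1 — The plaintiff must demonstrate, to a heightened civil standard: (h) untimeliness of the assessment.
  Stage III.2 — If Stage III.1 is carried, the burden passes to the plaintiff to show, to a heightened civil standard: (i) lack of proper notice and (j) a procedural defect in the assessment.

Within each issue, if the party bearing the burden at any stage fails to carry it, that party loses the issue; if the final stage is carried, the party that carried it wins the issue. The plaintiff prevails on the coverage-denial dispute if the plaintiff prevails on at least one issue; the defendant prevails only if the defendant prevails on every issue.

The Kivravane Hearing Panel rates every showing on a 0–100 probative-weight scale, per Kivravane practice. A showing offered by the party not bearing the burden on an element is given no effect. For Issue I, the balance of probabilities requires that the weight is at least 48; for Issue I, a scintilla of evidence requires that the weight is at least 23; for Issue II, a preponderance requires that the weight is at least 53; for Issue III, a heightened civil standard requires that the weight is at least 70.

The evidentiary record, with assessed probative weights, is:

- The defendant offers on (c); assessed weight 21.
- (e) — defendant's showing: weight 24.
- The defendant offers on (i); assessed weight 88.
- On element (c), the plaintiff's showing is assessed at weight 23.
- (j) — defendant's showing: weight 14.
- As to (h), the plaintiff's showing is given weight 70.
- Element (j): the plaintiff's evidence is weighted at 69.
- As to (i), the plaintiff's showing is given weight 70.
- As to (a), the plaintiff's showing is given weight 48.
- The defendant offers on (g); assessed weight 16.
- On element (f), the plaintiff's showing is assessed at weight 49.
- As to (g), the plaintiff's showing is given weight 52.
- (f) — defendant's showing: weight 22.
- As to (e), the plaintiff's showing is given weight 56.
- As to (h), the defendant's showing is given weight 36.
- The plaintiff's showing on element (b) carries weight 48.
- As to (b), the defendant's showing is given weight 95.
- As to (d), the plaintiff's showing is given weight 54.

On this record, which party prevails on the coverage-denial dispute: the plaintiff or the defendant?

plaintiff

— Issue I —
At Stage I.1 the plaintiff must meet the balance of probabilities (weight is at least 48): on (a) the weight is 48, which does reach 48, so (a) meets the standard; on (b) the weight is 48 (the defendant's 95 is given no effect), which does reach 48, so (b) meets the standard.
  Stage I.1 is satisfied; the onus moves to the defendant.
At Stage I.2 the defendant must meet a scintilla of evidence (weight is at least 23): on (c) the weight is 21 (the plaintiff's 23 is given no effect), which does not reach 23, so (c) does not meet the standard.
  The defendant does not carry Stage I.2.
The analysis ends at Stage I.2; the plaintiff prevails on this issue.
— Issue II —
At Stage II.1 the plaintiff must meet a preponderance (weight is at least 53): on (d) the weight is 54, ≥ 53, so (d) meets the standard; on (e) the weight is 56 (the defendant's 24 is given no effect), which does reach 53, so (e) meets the standard.
  Stage II.1 is satisfied; the plaintiff continues to bear the burden.
At Stage II.2 the plaintiff must meet a preponderance (weight is at least 53): on (f) the weight is 49 (the defendant's 22 is given no effect), < 53, so (f) does not meet the standard; on (g) the weight is 52 (the defendant's 16 is given no effect), < 53, so (g) does not meet the standard.
  Not every element is met, so the plaintiff fails to carry Stage II.2.
So the defendant prevails on this issue.
— Issue III —
At Stage III.1 the plaintiff must meet a heightened civil standard (weight is at least 70): on (h) the weight is 70 (the defendant's 36 is given no effect), which does reach 70, so (h) meets the standard.
  Stage III.1 is satisfied; the plaintiff continues to bear the burden.
At Stage III.2 the plaintiff must meet a heightened civil standard (weight is at least 70): on (i) the weight is 70 (the defendant's 88 is given no effect), which does reach 70, so (i) meets the standard; on (j) the weight is 69 (the defendant's 14 is given no effect), < 70, so (j) does not meet the standard.
  Not every element is met, so the plaintiff fails to carry Stage III.2.
So the defendant prevails on this issue.
Per-issue: Issue I → plaintiff; Issue II → defendant; Issue III → defendant. The plaintiff must prevail on at least one issue; overall, the plaintiff prevails.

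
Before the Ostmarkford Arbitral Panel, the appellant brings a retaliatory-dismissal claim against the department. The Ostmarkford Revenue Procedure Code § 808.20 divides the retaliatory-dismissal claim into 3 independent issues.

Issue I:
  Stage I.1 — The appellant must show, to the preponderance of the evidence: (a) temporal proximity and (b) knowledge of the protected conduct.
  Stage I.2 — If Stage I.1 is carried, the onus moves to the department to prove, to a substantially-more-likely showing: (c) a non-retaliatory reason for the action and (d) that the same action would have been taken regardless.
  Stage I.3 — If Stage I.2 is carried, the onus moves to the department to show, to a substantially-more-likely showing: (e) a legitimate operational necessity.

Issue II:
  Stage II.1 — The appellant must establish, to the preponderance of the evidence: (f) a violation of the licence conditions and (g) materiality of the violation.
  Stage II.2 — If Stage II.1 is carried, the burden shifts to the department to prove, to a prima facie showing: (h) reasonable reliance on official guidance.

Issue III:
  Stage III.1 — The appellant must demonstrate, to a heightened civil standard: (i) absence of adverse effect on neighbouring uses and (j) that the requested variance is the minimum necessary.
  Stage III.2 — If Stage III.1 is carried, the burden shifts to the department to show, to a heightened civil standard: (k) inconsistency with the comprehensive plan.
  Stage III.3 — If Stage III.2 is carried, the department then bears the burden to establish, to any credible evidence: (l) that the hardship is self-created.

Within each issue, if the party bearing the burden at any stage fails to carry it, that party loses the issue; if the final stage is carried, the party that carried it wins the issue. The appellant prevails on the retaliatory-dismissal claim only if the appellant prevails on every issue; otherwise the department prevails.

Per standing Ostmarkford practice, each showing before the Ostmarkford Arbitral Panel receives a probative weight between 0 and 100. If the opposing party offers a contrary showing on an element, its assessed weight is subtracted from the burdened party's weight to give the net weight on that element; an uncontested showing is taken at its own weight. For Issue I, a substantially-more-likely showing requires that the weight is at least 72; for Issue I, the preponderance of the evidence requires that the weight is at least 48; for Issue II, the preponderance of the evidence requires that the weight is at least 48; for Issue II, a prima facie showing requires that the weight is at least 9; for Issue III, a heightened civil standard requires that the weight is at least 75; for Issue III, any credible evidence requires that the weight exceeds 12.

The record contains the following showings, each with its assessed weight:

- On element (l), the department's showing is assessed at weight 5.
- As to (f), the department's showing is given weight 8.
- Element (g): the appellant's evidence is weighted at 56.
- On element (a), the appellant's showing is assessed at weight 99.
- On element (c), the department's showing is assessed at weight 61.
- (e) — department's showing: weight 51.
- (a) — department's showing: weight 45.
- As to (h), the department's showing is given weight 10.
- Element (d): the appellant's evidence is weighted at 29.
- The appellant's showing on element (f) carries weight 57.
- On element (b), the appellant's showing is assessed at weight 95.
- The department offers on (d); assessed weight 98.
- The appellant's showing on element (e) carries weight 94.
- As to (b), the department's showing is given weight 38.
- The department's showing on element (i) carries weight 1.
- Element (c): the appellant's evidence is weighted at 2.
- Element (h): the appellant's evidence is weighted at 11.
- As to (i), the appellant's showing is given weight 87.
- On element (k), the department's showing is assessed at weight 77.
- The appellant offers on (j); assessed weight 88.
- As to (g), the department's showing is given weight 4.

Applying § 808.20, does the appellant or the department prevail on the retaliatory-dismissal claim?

— Issue I —
Stage I.1 (appellant, the preponderance of the evidence, weight is at least 48): (a) net 99−45=54 ≥ 48 — meets; (b) net 95−38=57 ≥ 48 — meets.
  The appellant carries Stage I.1; the department now bears the burden.
Stage I.2 (department, a substantially-more-likely showing, weight is at least 72): (c) net 61−2=59 < 72 — fails; (d) net 98−29=69 < 72 — fails.
  Not every element is met, so the department fails to carry Stage I.2.
The analysis ends at Stage I.2; the appellant prevails on this issue.
— Issue II —
At Stage II.1 the appellant must meet the preponderance of the evidence (weight is at least 48): on (f) the weight is 57 less the opposing 8 gives net 49, ≥ 48, so (f) meets the standard; on (g) the weight is 56 less the opposing 4 gives net 52, which does reach 48, so (g) meets the standard.
  Stage II.1 carried; the burden shifts to the department.
At Stage II.2 the department must meet a prima facie showing (weight is at least 9): on (h) the weight is 10 less the opposing 11 gives net -1, < 9, so (h) does not meet the standard.
  The department does not carry Stage II.2.
The appellant prevails on this issue.
— Issue III —
Stage III.1 — burden on appellant; standard: a heightened civil standard (weight is at least 75).
    (i): 87 − 1 = 86 ≥ 75 [met]
    (j): 88 ≥ 75 [met]
  Stage III.1 carried; the burden shifts to the department.
Stage III.2 — burden on department; standard: a heightened civil standard (weight is at least 75).
    (k): 77 ≥ 75 [met]
  All elements met. The department retains the burden for Stage III.3.
Stage III.3 — burden on department; standard: any credible evidence (weight exceeds 12).
    (l): 5 ≤ 12 [not met]
  The department does not carry Stage III.3.
So the appellant prevails on this issue.
Per-issue: Issue I → appellant; Issue II → appellant; Issue III → appellant. The appellant must prevail on every issue; overall, the appellant prevails.

appellant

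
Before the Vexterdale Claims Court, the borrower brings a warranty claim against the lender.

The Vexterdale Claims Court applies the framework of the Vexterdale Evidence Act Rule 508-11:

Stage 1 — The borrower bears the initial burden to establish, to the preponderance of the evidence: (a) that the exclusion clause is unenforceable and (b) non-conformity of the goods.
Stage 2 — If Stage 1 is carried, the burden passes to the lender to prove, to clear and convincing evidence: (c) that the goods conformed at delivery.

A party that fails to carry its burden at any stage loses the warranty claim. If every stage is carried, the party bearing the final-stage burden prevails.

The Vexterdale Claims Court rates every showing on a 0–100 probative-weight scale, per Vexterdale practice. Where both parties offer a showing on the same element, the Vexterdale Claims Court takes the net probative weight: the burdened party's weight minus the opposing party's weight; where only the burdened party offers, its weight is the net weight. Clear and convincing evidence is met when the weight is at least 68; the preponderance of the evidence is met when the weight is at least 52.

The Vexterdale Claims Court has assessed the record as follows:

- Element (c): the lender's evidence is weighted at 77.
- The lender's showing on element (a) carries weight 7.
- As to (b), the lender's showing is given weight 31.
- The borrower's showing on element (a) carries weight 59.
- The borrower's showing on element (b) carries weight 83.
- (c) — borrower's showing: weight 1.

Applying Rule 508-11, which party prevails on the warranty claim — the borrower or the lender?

At Stage 1 the borrower must meet the preponderance of the evidence (weight is at least 52): on (a) the weight is 59 less the opposing 7 gives net 52, ≥ 52, so (a) meets the standard; on (b) the weight is 83 less the opposing 31 gives net 52, ≥ 52, so (b) meets the standard.
  All elements met. The burden passes to the lender.
At Stage 2 the lender must meet clear and convincing evidence (weight is at least 68): on (c) the weight is 77 less the opposing 1 gives net 76, which does reach 68, so (c) meets the standard.
  Stage 2 carried; the final stage is satisfied.
With every stage satisfied, the lender prevails.

lender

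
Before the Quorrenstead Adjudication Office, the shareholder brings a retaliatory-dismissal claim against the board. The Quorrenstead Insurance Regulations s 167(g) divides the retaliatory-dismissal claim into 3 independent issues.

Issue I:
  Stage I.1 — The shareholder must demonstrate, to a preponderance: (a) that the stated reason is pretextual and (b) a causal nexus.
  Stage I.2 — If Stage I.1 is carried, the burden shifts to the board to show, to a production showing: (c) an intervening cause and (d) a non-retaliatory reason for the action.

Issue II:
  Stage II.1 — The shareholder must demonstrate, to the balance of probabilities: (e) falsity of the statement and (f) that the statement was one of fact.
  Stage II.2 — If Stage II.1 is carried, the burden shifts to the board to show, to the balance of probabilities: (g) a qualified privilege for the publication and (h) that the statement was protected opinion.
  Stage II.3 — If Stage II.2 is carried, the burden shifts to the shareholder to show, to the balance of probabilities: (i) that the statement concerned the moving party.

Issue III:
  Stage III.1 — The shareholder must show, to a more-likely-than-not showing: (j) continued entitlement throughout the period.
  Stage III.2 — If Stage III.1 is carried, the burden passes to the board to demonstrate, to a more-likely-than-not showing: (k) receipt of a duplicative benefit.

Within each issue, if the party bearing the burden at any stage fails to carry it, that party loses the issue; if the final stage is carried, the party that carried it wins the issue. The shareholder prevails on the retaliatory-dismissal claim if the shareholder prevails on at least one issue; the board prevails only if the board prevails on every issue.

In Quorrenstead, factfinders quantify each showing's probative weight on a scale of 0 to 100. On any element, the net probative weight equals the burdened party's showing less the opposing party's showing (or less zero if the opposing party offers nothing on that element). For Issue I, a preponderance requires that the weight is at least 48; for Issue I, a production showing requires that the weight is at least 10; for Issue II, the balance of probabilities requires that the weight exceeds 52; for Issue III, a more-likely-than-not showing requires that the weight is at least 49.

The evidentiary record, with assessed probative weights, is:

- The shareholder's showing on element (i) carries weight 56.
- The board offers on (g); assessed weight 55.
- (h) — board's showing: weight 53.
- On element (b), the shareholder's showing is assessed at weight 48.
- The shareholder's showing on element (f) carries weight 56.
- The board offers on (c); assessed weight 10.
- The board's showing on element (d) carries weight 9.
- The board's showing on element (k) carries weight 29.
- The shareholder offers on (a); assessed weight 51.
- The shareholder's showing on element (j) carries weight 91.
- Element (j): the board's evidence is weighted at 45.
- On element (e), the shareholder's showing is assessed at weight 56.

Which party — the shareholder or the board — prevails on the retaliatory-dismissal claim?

shareholder

— Issue I —
Stage I.1 (shareholder, a preponderance, weight is at least 48): (a) 51 ≥ 48 — meets; (b) 48 ≥ 48 — meets.
  The shareholder carries Stage I.1; the board now bears the burden.
Stage I.2 (board, a production showing, weight is at least 10): (c) 10 ≥ 10 — meets; (d) 9 < 10 — fails.
  Not every element is met, so the board fails to carry Stage I.2.
The shareholder prevails on this issue.
— Issue II —
At Stage II.1 the shareholder must meet the balance of probabilities (weight exceeds 52): on (e) the weight is 56, > 52, so (e) meets the standard; on (f) the weight is 56, > 52, so (f) meets the standard.
  Stage II.1 is satisfied; the onus moves to the board.
At Stage II.2 the board must meet the balance of probabilities (weight exceeds 52): on (g) the weight is 55, > 52, so (g) meets the standard; on (h) the weight is 53, which does exceed 52, so (h) meets the standard.
  The board carries Stage II.2; the shareholder now bears the burden.
At Stage II.3 the shareholder must meet the balance of probabilities (weight exceeds 52): on (i) the weight is 56, which does exceed 52, so (i) meets the standard.
  Stage II.3 carried; the final stage is satisfied.
Every stage carried; the shareholder prevails on this issue.
— Issue III —
Stage III.1 — burden on shareholder; standard: a more-likely-than-not showing (weight is at least 49).
    (j): 91 − 45 = 46 < 49 [not met]
  Not every element is met, so the shareholder fails to carry Stage III.1.
The analysis ends at Stage III.1; the board prevails on this issue.
Per-issue: Issue I → shareholder; Issue II → shareholder; Issue III → board. The shareholder must prevail on at least one issue; overall, the shareholder prevails.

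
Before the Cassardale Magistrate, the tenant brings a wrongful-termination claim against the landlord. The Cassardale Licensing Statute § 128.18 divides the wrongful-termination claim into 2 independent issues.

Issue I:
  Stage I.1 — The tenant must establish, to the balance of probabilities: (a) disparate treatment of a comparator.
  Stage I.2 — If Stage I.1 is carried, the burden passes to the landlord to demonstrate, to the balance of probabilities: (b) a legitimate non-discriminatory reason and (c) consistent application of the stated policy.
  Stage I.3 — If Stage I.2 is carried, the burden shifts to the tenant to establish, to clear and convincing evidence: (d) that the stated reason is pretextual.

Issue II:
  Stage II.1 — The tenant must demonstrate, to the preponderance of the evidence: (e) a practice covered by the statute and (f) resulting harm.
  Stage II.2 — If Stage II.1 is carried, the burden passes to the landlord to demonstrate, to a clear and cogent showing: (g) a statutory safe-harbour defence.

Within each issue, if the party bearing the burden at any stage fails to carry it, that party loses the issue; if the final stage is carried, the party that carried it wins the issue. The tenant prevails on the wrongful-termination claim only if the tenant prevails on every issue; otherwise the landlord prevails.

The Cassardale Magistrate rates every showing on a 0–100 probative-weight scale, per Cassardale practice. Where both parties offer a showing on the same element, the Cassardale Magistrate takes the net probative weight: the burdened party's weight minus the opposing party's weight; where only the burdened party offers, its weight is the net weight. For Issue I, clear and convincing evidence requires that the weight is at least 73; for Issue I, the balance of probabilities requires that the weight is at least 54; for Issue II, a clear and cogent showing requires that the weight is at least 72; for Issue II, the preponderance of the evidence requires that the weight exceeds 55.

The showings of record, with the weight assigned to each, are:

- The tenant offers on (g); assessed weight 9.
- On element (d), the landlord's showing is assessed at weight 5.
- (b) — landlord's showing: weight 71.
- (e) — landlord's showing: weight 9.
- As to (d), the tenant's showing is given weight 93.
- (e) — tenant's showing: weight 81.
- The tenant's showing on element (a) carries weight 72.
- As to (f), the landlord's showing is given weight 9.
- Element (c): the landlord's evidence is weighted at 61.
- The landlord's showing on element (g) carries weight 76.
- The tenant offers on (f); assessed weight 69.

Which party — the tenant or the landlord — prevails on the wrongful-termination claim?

tenant

— Issue I —
Stage I.1 — burden on tenant; standard: the balance of probabilities (weight is at least 54).
    (a): 72 ≥ 54 [met]
  All elements met. The burden passes to the landlord.
Stage I.2 — burden on landlord; standard: the balance of probabilities (weight is at least 54).
    (b): 71 ≥ 54 [met]
    (c): 61 ≥ 54 [met]
  Stage I.2 carried; the burden shifts to the tenant.
Stage I.3 — burden on tenant; standard: clear and convincing evidence (weight is at least 73).
    (d): 93 − 5 = 88 ≥ 73 [met]
  The tenant carries the last stage.
Every stage carried; the tenant prevails on this issue.
— Issue II —
Stage II.1 (tenant, the preponderance of the evidence, weight exceeds 55): (e) net 81−9=72 > 55 — meets; (f) net 69−9=60 > 55 — meets.
  The tenant carries Stage II.1; the landlord now bears the burden.
Stage II.2 (landlord, a clear and cogent showing, weight is at least 72): (g) net 76−9=67 < 72 — fails.
  Not every element is met, so the landlord fails to carry Stage II.2.
The tenant prevails on this issue.
Per-issue: Issue I → tenant; Issue II → tenant. The tenant must prevail on every issue; overall, the tenant prevails.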